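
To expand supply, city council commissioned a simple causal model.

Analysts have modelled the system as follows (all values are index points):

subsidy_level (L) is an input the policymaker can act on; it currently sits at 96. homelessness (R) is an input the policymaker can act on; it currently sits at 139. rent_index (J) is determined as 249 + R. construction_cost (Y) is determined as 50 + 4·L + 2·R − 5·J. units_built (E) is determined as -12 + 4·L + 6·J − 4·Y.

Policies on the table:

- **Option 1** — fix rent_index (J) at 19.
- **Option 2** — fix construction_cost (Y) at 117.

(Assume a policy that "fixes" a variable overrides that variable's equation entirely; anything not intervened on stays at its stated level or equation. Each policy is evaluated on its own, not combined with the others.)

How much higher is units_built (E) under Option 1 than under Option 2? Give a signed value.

-4214

Option 1 (J := 19):
  L = 96
  R = 139
  J = 19
  Y = 50 + 4·96 + 2·139 − 5·19 = 617
  E = -12 + 4·96 + 6·19 − 4·617 = -1982
Option 2 (Y := 117):
  L = 96
  R = 139
  J = 249 + 139 = 388
  Y = 117
  E = -12 + 4·96 + 6·388 − 4·117 = 2232
E: -1982 − 2232 = -4214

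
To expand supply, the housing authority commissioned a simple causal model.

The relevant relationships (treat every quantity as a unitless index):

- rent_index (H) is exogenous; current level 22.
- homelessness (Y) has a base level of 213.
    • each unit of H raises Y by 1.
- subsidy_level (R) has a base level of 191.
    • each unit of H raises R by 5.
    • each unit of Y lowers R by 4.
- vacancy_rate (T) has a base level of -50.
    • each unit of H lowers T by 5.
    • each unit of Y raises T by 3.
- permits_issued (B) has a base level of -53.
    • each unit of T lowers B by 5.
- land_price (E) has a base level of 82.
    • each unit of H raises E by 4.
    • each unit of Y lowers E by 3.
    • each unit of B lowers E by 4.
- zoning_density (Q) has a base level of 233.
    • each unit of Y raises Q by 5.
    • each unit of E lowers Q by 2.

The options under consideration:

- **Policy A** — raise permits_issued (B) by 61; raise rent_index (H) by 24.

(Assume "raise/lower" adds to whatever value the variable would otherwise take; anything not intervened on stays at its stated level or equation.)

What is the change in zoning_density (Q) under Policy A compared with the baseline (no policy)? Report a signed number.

2480

Baseline:
  H = 22
  Y = 213 + 22 = 235
  T = -50 − 5·22 + 3·235 = 545
  B = -53 − 5·545 = -2778
  E = 82 + 4·22 − 3·235 − 4·(-2778) = 10577
  Q = 233 + 5·235 − 2·10577 = -19746
Policy A (B + 61, H + 24):
  H = 22 + 24 = 46
  Y = 213 + 46 = 259
  T = -50 − 5·46 + 3·259 = 497
  B = -53 − 5·497 (+61 from intervention) = -2477
  E = 82 + 4·46 − 3·259 − 4·(-2477) = 9397
  Q = 233 + 5·259 − 2·9397 = -17266
Change in Q: -17266 − (-19746) = 2480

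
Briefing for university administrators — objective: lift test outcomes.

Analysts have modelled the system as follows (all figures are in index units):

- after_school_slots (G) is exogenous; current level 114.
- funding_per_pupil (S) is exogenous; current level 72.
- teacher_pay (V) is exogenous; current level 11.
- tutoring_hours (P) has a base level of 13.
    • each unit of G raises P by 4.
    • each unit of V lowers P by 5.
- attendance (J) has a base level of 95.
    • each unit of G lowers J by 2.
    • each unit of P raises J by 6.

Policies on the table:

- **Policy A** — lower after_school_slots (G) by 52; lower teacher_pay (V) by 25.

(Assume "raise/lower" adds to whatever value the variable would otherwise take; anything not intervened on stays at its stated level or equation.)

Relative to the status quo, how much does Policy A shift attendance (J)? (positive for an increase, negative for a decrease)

-394

Baseline:
  G = 114
  V = 11
  P = 13 + 4·114 − 5·11 = 414
  J = 95 − 2·114 + 6·414 = 2351
Policy A (G − 52, V − 25):
  G = 114 − 52 = 62
  V = 11 − 25 = -14
  P = 13 + 4·62 − 5·(-14) = 331
  J = 95 − 2·62 + 6·331 = 1957
Change in J: 1957 − 2351 = -394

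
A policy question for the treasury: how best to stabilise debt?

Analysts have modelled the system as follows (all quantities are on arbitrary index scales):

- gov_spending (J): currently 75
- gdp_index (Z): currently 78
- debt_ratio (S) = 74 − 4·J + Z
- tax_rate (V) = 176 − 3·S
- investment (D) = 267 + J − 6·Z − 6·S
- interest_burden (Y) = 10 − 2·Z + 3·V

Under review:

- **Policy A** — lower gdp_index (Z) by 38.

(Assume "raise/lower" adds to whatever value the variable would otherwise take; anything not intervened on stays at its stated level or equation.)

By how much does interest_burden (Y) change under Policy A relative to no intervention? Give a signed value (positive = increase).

Baseline:
  J = 75
  Z = 78
  S = 74 − 4·75 + 78 = -148
  V = 176 − 3·(-148) = 620
  Y = 10 − 2·78 + 3·620 = 1714
Policy A (Z − 38):
  J = 75
  Z = 78 − 38 = 40
  S = 74 − 4·75 + 40 = -186
  V = 176 − 3·(-186) = 734
  Y = 10 − 2·40 + 3·734 = 2132
Change in Y: 2132 − 1714 = 418

418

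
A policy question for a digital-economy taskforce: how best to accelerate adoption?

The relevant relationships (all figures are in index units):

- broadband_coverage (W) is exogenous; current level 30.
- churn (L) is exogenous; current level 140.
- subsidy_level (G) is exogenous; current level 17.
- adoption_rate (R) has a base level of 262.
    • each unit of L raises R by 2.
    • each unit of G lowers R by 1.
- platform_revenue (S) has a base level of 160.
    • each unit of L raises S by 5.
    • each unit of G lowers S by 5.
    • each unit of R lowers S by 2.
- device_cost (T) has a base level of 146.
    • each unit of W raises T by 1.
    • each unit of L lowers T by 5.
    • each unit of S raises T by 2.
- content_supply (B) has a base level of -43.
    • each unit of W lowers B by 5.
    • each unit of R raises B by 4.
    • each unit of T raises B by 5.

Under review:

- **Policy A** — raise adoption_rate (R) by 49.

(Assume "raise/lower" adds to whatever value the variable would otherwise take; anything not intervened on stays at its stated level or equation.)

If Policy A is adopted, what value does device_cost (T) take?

Policy A (R + 49):
  W = 30
  L = 140
  G = 17
  R = 262 + 2·140 − 17 (+49 from intervention) = 574
  S = 160 + 5·140 − 5·17 − 2·574 = -373
  T = 146 + 30 − 5·140 + 2·(-373) = -1270

-1270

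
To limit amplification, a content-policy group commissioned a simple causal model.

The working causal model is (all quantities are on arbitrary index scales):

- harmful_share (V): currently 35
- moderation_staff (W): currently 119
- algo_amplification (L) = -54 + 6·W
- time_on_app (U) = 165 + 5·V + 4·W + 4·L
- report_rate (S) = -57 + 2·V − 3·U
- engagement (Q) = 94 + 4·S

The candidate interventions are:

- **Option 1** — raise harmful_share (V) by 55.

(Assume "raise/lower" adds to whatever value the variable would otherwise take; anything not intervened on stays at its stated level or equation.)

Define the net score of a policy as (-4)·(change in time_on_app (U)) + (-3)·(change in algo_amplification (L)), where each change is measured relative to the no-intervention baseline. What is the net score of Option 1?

Baseline:
  V = 35
  W = 119
  L = -54 + 6·119 = 660
  U = 165 + 5·35 + 4·119 + 4·660 = 3456
Option 1 (V + 55):
  V = 35 + 55 = 90
  W = 119
  L = -54 + 6·119 = 660
  U = 165 + 5·90 + 4·119 + 4·660 = 3731
ΔU = 3731 − 3456 = 275; ΔL = 660 − 660 = 0
Score = (-4)·275 + (-3)·0 = -1100

-1100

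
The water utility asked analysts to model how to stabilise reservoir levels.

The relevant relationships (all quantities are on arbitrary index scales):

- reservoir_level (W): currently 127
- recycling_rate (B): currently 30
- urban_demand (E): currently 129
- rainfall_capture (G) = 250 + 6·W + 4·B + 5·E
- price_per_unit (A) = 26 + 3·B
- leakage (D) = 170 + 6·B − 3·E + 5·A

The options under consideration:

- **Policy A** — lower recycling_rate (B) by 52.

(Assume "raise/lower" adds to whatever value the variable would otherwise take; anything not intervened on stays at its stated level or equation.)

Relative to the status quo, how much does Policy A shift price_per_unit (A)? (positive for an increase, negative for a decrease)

-156

Baseline:
  B = 30
  A = 26 + 3·30 = 116
Policy A (B − 52):
  B = 30 − 52 = -22
  A = 26 + 3·(-22) = -40
Change in A: -40 − 116 = -156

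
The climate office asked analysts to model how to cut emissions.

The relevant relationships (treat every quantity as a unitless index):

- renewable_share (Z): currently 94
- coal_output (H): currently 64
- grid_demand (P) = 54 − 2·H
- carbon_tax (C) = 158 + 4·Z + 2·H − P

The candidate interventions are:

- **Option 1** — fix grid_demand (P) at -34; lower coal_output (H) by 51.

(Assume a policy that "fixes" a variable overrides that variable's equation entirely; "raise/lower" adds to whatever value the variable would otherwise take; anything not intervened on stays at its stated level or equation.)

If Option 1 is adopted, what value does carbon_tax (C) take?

Option 1 (P := -34, H − 51):
  Z = 94
  H = 64 − 51 = 13
  P = -34
  C = 158 + 4·94 + 2·13 − (-34) = 594

594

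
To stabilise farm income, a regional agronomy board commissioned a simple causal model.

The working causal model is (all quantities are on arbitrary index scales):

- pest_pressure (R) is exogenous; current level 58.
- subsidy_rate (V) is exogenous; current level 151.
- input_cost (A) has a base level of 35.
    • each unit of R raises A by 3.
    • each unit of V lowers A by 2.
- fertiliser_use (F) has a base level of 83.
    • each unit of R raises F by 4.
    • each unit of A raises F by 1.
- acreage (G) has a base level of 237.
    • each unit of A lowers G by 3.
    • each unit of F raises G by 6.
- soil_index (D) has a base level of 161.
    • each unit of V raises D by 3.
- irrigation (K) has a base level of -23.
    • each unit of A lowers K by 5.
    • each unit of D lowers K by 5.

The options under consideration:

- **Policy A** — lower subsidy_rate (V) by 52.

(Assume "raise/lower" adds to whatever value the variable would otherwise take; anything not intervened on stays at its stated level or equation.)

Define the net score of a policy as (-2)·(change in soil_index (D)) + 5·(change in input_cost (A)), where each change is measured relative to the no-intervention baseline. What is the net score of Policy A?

Baseline:
  R = 58
  V = 151
  A = 35 + 3·58 − 2·151 = -93
  D = 161 + 3·151 = 614
Policy A (V − 52):
  R = 58
  V = 151 − 52 = 99
  A = 35 + 3·58 − 2·99 = 11
  D = 161 + 3·99 = 458
ΔD = 458 − 614 = -156; ΔA = 11 − (-93) = 104
Score = (-2)·(-156) + 5·104 = 832

832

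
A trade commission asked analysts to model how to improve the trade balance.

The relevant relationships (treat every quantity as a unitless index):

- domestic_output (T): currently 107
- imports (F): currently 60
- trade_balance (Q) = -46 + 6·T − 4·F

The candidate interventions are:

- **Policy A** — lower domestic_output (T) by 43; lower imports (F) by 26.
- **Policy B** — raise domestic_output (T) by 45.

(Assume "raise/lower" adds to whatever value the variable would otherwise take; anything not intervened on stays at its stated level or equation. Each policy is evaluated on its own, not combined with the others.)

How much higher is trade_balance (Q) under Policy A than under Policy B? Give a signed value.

-424

Policy A (T − 43, F − 26):
  T = 107 − 43 = 64
  F = 60 − 26 = 34
  Q = -46 + 6·64 − 4·34 = 202
Policy B (T + 45):
  T = 107 + 45 = 152
  F = 60
  Q = -46 + 6·152 − 4·60 = 626
Q: 202 − 626 = -424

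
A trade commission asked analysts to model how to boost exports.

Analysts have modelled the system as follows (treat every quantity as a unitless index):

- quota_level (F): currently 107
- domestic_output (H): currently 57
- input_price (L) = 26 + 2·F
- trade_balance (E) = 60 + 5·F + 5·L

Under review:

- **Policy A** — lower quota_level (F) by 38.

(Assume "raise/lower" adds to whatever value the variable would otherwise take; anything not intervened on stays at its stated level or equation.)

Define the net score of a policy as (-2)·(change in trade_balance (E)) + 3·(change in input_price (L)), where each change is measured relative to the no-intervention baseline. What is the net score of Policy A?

Baseline:
  F = 107
  L = 26 + 2·107 = 240
  E = 60 + 5·107 + 5·240 = 1795
Policy A (F − 38):
  F = 107 − 38 = 69
  L = 26 + 2·69 = 164
  E = 60 + 5·69 + 5·164 = 1225
ΔE = 1225 − 1795 = -570; ΔL = 164 − 240 = -76
Score = (-2)·(-570) + 3·(-76) = 912

912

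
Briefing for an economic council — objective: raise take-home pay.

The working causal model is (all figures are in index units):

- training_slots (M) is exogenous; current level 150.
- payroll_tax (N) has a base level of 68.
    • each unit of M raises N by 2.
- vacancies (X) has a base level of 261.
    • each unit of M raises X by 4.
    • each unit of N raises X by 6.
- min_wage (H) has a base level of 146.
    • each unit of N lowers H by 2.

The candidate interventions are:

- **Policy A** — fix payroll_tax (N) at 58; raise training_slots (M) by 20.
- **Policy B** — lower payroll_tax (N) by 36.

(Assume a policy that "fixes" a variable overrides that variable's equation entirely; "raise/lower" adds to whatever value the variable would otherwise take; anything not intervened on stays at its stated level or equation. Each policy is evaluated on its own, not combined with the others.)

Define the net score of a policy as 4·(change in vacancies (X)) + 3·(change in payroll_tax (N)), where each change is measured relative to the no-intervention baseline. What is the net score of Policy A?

Baseline:
  M = 150
  N = 68 + 2·150 = 368
  X = 261 + 4·150 + 6·368 = 3069
Policy A (N := 58, M + 20):
  M = 150 + 20 = 170
  N = 58
  X = 261 + 4·170 + 6·58 = 1289
ΔX = 1289 − 3069 = -1780; ΔN = 58 − 368 = -310
Score = 4·(-1780) + 3·(-310) = -8050

-8050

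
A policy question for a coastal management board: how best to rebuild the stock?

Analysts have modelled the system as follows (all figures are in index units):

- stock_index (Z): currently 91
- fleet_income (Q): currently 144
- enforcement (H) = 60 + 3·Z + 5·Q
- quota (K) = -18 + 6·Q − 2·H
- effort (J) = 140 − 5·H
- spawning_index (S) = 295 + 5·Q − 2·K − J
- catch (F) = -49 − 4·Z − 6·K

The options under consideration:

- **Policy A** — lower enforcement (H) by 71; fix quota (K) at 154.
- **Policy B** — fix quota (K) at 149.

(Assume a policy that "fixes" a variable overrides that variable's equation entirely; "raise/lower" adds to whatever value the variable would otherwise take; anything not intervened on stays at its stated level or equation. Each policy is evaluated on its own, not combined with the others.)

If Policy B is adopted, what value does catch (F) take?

-1307

Policy B (K := 149):
  Z = 91
  Q = 144
  H = 60 + 3·91 + 5·144 = 1053
  K = 149
  F = -49 − 4·91 − 6·149 = -1307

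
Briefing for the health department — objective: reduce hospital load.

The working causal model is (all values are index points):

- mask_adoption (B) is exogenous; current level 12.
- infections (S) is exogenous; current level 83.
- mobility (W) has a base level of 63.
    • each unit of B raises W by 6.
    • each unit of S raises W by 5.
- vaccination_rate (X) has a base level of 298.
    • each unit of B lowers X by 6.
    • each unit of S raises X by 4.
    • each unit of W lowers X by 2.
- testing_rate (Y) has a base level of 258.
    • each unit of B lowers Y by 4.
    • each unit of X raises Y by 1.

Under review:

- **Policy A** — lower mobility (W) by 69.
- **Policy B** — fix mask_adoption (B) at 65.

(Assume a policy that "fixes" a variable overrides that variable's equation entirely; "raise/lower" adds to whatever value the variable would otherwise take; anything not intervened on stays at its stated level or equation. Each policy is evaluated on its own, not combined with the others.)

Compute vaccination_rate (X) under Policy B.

Policy B (B := 65):
  B = 65
  S = 83
  W = 63 + 6·65 + 5·83 = 868
  X = 298 − 6·65 + 4·83 − 2·868 = -1496

-1496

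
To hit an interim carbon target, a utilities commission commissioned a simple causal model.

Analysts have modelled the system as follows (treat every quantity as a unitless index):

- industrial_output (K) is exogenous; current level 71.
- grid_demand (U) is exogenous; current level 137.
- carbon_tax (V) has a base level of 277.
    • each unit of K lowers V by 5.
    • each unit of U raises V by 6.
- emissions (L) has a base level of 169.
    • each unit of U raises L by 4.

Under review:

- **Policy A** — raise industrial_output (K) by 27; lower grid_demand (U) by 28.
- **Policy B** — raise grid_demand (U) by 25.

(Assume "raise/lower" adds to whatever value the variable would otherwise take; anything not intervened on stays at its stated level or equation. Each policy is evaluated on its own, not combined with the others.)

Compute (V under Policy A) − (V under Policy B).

-453

Policy A (K + 27, U − 28):
  K = 71 + 27 = 98
  U = 137 − 28 = 109
  V = 277 − 5·98 + 6·109 = 441
Policy B (U + 25):
  K = 71
  U = 137 + 25 = 162
  V = 277 − 5·71 + 6·162 = 894
V: 441 − 894 = -453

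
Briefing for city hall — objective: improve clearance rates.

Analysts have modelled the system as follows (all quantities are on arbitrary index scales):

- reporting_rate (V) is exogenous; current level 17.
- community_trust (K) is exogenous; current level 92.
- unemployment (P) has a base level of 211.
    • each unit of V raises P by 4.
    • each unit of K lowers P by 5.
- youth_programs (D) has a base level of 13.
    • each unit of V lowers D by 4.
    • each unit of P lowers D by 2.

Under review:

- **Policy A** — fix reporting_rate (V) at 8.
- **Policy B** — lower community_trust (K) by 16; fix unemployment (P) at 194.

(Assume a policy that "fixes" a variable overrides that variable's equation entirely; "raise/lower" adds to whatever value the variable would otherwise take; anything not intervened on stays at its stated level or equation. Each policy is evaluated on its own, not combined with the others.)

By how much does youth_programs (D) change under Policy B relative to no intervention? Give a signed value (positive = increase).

-750

Baseline:
  V = 17
  K = 92
  P = 211 + 4·17 − 5·92 = -181
  D = 13 − 4·17 − 2·(-181) = 307
Policy B (K − 16, P := 194):
  V = 17
  K = 92 − 16 = 76
  P = 194
  D = 13 − 4·17 − 2·194 = -443
Change in D: -443 − 307 = -750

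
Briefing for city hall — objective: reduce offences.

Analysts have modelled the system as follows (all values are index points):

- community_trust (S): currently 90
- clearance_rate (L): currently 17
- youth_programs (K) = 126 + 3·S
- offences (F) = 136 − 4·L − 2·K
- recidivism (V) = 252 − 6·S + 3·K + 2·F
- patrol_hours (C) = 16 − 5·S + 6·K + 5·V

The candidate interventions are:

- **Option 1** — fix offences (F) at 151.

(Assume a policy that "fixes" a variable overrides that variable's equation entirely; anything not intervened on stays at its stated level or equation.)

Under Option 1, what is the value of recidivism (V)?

1202

Option 1 (F := 151):
  S = 90
  L = 17
  K = 126 + 3·90 = 396
  F = 151
  V = 252 − 6·90 + 3·396 + 2·151 = 1202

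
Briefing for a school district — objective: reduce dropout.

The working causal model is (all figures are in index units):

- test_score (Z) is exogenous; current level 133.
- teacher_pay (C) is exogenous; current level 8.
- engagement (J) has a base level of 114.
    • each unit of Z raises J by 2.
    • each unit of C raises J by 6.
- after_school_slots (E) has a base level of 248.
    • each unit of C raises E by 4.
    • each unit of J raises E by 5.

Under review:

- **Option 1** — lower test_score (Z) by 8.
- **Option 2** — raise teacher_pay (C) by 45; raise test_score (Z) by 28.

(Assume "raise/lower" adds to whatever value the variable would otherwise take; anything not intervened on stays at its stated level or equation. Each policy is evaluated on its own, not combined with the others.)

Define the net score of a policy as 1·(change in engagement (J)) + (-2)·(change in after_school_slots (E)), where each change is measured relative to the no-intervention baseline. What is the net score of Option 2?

Baseline:
  Z = 133
  C = 8
  J = 114 + 2·133 + 6·8 = 428
  E = 248 + 4·8 + 5·428 = 2420
Option 2 (C + 45, Z + 28):
  Z = 133 + 28 = 161
  C = 8 + 45 = 53
  J = 114 + 2·161 + 6·53 = 754
  E = 248 + 4·53 + 5·754 = 4230
ΔJ = 754 − 428 = 326; ΔE = 4230 − 2420 = 1810
Score = 1·326 + (-2)·1810 = -3294

-3294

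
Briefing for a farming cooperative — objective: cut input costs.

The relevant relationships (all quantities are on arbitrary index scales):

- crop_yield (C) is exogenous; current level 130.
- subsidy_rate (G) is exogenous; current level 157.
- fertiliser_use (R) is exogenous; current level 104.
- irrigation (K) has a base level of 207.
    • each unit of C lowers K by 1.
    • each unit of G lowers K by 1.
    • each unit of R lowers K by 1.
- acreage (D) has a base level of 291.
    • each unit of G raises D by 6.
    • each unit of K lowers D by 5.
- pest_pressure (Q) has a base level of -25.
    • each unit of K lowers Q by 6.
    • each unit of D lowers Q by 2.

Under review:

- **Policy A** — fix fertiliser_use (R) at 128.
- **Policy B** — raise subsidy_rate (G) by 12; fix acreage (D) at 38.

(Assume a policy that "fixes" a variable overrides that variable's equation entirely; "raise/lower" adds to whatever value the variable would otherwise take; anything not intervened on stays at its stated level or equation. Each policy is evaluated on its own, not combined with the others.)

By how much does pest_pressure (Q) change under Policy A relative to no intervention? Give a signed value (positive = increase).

-96

Baseline:
  C = 130
  G = 157
  R = 104
  K = 207 − 130 − 157 − 104 = -184
  D = 291 + 6·157 − 5·(-184) = 2153
  Q = -25 − 6·(-184) − 2·2153 = -3227
Policy A (R := 128):
  C = 130
  G = 157
  R = 128
  K = 207 − 130 − 157 − 128 = -208
  D = 291 + 6·157 − 5·(-208) = 2273
  Q = -25 − 6·(-208) − 2·2273 = -3323
Change in Q: -3323 − (-3227) = -96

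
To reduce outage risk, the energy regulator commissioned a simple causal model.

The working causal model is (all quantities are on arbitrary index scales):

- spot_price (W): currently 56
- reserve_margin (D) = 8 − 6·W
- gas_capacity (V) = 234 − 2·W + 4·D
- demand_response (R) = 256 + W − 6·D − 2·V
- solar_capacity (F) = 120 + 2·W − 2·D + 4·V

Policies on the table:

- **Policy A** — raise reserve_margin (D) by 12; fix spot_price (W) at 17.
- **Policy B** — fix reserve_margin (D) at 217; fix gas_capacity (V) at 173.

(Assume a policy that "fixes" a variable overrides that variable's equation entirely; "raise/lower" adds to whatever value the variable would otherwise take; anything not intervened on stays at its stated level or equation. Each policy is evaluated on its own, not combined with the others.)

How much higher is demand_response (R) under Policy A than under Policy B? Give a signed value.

2357

Policy A (D + 12, W := 17):
  W = 17
  D = 8 − 6·17 (+12 from intervention) = -82
  V = 234 − 2·17 + 4·(-82) = -128
  R = 256 + 17 − 6·(-82) − 2·(-128) = 1021
Policy B (D := 217, V := 173):
  W = 56
  D = 217
  V = 173
  R = 256 + 56 − 6·217 − 2·173 = -1336
R: 1021 − (-1336) = 2357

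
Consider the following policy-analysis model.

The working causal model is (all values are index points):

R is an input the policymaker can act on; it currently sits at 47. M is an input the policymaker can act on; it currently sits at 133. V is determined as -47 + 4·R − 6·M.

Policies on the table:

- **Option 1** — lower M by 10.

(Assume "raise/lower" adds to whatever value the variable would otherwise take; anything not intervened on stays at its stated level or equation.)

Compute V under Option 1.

-597

Option 1 (M − 10):
  R = 47
  M = 133 − 10 = 123
  V = -47 + 4·47 − 6·123 = -597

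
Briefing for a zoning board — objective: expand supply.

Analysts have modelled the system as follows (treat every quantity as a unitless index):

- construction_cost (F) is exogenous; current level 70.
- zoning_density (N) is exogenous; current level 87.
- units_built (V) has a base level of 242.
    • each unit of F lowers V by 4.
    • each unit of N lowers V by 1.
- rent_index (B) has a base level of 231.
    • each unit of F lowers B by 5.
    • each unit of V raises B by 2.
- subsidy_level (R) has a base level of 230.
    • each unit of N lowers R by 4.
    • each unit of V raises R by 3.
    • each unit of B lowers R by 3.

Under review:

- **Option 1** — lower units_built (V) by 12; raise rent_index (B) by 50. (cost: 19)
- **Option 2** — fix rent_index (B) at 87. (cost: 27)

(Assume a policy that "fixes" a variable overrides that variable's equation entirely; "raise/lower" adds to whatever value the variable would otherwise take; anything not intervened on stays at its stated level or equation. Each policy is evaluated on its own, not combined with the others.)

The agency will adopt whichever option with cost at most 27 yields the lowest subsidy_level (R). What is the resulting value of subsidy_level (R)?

-754

Option 1 (V − 12, B + 50):
  F = 70
  N = 87
  V = 242 − 4·70 − 87 (−12 from intervention) = -137
  B = 231 − 5·70 + 2·(-137) (+50 from intervention) = -343
  R = 230 − 4·87 + 3·(-137) − 3·(-343) = 500
Option 2 (B := 87):
  F = 70
  N = 87
  V = 242 − 4·70 − 87 = -125
  B = 87
  R = 230 − 4·87 + 3·(-125) − 3·87 = -754
Comparing — Option 1: R=500, Option 2: R=-754. Lowest is -754 (Option 2).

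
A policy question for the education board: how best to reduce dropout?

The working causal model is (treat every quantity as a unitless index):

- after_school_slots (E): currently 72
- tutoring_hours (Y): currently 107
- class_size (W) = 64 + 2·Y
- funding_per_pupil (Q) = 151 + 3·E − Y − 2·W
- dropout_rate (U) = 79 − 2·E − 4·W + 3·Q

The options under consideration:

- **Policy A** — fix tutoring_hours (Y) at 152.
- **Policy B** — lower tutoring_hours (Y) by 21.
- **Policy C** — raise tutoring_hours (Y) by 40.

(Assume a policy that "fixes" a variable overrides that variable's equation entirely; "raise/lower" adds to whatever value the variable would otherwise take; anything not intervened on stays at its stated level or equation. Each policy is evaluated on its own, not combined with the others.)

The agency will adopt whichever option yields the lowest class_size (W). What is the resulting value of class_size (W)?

Policy A (Y := 152):
  Y = 152
  W = 64 + 2·152 = 368
Policy B (Y − 21):
  Y = 107 − 21 = 86
  W = 64 + 2·86 = 236
Policy C (Y + 40):
  Y = 107 + 40 = 147
  W = 64 + 2·147 = 358
Comparing — Policy A: W=368, Policy B: W=236, Policy C: W=358. Lowest is 236 (Policy B).

236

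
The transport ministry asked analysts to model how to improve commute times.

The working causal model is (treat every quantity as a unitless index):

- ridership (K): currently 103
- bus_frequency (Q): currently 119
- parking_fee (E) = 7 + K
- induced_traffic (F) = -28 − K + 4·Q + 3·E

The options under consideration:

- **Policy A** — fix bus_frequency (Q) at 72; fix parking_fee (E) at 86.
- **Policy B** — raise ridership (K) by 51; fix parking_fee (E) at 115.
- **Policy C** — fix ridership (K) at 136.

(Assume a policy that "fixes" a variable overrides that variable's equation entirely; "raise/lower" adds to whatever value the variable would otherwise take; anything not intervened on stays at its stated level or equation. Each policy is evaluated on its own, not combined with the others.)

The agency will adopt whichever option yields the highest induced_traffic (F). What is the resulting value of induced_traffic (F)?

Policy A (Q := 72, E := 86):
  K = 103
  Q = 72
  E = 86
  F = -28 − 103 + 4·72 + 3·86 = 415
Policy B (K + 51, E := 115):
  K = 103 + 51 = 154
  Q = 119
  E = 115
  F = -28 − 154 + 4·119 + 3·115 = 639
Policy C (K := 136):
  K = 136
  Q = 119
  E = 7 + 136 = 143
  F = -28 − 136 + 4·119 + 3·143 = 741
Comparing — Policy A: F=415, Policy B: F=639, Policy C: F=741. Highest is 741 (Policy C).

741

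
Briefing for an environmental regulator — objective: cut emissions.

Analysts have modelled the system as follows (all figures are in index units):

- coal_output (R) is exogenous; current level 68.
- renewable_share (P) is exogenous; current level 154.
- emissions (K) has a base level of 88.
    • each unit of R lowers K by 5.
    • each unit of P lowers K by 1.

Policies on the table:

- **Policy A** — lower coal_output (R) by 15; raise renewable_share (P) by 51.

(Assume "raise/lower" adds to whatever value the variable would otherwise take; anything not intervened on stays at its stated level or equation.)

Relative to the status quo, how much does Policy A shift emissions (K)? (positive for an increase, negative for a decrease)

24

Baseline:
  R = 68
  P = 154
  K = 88 − 5·68 − 154 = -406
Policy A (R − 15, P + 51):
  R = 68 − 15 = 53
  P = 154 + 51 = 205
  K = 88 − 5·53 − 205 = -382
Change in K: -382 − (-406) = 24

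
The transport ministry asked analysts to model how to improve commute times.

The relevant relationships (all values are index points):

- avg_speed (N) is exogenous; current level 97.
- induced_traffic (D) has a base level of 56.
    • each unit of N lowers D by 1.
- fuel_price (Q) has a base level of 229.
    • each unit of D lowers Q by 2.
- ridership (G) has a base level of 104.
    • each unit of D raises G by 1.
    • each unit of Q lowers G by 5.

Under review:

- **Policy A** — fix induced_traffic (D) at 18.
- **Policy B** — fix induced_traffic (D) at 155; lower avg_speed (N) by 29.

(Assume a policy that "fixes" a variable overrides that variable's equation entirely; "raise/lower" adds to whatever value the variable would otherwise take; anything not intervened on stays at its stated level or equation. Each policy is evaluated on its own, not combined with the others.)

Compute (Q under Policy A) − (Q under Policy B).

274

Policy A (D := 18):
  N = 97
  D = 18
  Q = 229 − 2·18 = 193
Policy B (D := 155, N − 29):
  N = 97 − 29 = 68
  D = 155
  Q = 229 − 2·155 = -81
Q: 193 − (-81) = 274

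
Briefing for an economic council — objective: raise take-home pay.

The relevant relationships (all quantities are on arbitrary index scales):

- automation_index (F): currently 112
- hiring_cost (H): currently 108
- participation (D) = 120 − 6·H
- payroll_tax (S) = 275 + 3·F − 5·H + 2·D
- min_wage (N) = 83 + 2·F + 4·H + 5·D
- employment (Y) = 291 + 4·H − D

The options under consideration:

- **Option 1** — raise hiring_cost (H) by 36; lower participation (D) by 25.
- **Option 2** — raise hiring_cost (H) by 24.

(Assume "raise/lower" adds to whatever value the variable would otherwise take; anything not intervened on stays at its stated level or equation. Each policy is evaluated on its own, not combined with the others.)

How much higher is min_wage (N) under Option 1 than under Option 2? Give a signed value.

-437

Option 1 (H + 36, D − 25):
  F = 112
  H = 108 + 36 = 144
  D = 120 − 6·144 (−25 from intervention) = -769
  N = 83 + 2·112 + 4·144 + 5·(-769) = -2962
Option 2 (H + 24):
  F = 112
  H = 108 + 24 = 132
  D = 120 − 6·132 = -672
  N = 83 + 2·112 + 4·132 + 5·(-672) = -2525
N: -2962 − (-2525) = -437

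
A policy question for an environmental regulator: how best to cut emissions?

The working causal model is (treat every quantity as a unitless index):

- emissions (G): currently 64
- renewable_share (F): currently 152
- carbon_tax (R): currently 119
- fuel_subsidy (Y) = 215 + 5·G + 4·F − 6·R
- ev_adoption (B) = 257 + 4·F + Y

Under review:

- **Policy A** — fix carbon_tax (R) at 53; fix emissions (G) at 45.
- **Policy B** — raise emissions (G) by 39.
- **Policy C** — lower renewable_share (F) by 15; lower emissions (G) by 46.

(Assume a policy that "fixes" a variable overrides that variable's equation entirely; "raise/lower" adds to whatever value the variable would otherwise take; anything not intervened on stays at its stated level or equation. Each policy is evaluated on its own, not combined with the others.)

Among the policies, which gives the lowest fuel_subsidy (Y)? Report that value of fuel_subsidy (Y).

139

Policy A (R := 53, G := 45):
  G = 45
  F = 152
  R = 53
  Y = 215 + 5·45 + 4·152 − 6·53 = 730
Policy B (G + 39):
  G = 64 + 39 = 103
  F = 152
  R = 119
  Y = 215 + 5·103 + 4·152 − 6·119 = 624
Policy C (F − 15, G − 46):
  G = 64 − 46 = 18
  F = 152 − 15 = 137
  R = 119
  Y = 215 + 5·18 + 4·137 − 6·119 = 139
Comparing — Policy A: Y=730, Policy B: Y=624, Policy C: Y=139. Lowest is 139 (Policy C).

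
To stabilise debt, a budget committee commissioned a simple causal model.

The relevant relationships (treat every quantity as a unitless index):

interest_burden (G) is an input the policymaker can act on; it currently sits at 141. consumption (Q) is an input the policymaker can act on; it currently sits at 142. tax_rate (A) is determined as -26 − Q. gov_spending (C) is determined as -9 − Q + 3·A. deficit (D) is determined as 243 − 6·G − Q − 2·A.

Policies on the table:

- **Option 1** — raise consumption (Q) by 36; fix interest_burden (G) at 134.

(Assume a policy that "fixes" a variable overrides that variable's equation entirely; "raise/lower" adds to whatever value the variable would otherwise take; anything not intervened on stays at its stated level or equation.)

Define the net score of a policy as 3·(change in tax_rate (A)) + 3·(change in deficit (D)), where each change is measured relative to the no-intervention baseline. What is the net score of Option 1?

Baseline:
  G = 141
  Q = 142
  A = -26 − 142 = -168
  D = 243 − 6·141 − 142 − 2·(-168) = -409
Option 1 (Q + 36, G := 134):
  G = 134
  Q = 142 + 36 = 178
  A = -26 − 178 = -204
  D = 243 − 6·134 − 178 − 2·(-204) = -331
ΔA = -204 − (-168) = -36; ΔD = -331 − (-409) = 78
Score = 3·(-36) + 3·78 = 126

126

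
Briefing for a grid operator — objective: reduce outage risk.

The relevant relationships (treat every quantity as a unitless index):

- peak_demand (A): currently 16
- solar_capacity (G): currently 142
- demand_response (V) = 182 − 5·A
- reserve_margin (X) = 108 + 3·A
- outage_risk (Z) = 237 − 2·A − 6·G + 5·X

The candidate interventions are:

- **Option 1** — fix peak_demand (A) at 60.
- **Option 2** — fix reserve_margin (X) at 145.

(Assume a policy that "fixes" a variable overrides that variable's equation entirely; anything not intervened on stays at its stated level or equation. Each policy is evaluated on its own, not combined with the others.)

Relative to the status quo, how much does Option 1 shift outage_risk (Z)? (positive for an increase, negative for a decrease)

572

Baseline:
  A = 16
  G = 142
  X = 108 + 3·16 = 156
  Z = 237 − 2·16 − 6·142 + 5·156 = 133
Option 1 (A := 60):
  A = 60
  G = 142
  X = 108 + 3·60 = 288
  Z = 237 − 2·60 − 6·142 + 5·288 = 705
Change in Z: 705 − 133 = 572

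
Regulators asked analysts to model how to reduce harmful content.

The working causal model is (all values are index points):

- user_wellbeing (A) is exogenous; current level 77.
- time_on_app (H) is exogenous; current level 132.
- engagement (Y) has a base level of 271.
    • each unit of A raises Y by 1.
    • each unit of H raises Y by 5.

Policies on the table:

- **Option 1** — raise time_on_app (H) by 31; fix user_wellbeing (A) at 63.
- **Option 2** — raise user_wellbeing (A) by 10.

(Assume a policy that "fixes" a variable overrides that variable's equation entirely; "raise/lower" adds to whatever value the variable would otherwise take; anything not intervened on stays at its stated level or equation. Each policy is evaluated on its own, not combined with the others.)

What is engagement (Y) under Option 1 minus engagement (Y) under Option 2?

Option 1 (H + 31, A := 63):
  A = 63
  H = 132 + 31 = 163
  Y = 271 + 63 + 5·163 = 1149
Option 2 (A + 10):
  A = 77 + 10 = 87
  H = 132
  Y = 271 + 87 + 5·132 = 1018
Y: 1149 − 1018 = 131

131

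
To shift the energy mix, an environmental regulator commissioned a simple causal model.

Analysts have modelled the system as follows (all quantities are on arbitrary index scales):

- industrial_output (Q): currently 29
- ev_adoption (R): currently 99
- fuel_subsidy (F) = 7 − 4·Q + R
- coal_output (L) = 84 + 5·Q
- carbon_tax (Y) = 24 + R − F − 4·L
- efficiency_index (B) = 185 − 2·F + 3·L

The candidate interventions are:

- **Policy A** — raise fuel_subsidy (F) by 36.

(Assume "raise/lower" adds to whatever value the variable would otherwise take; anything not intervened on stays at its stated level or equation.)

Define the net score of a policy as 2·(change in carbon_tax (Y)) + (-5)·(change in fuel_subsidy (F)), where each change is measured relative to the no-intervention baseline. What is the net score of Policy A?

Baseline:
  Q = 29
  R = 99
  F = 7 − 4·29 + 99 = -10
  L = 84 + 5·29 = 229
  Y = 24 + 99 − (-10) − 4·229 = -783
Policy A (F + 36):
  Q = 29
  R = 99
  F = 7 − 4·29 + 99 (+36 from intervention) = 26
  L = 84 + 5·29 = 229
  Y = 24 + 99 − 26 − 4·229 = -819
ΔY = -819 − (-783) = -36; ΔF = 26 − (-10) = 36
Score = 2·(-36) + (-5)·36 = -252

-252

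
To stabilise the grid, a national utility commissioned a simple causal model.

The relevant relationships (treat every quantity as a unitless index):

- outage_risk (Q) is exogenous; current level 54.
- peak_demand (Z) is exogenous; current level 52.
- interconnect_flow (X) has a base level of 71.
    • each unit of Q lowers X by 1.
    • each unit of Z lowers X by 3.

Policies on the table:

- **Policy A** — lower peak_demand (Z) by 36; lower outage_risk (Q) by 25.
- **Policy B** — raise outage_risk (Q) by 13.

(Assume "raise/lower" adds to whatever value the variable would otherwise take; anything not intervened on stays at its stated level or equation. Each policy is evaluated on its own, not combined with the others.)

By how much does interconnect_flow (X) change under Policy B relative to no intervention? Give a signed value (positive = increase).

Baseline:
  Q = 54
  Z = 52
  X = 71 − 54 − 3·52 = -139
Policy B (Q + 13):
  Q = 54 + 13 = 67
  Z = 52
  X = 71 − 67 − 3·52 = -152
Change in X: -152 − (-139) = -13

-13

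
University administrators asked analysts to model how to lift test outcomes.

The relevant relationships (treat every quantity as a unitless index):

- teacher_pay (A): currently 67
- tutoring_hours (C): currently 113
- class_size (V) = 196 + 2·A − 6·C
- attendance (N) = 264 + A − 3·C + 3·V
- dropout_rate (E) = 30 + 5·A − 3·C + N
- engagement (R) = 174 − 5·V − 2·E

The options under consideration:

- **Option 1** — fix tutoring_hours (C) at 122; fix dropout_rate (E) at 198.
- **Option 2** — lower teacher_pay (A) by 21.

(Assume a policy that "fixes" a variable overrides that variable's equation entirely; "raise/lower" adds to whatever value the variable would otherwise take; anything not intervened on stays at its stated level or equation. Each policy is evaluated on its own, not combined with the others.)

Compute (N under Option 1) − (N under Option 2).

-42

Option 1 (C := 122, E := 198):
  A = 67
  C = 122
  V = 196 + 2·67 − 6·122 = -402
  N = 264 + 67 − 3·122 + 3·(-402) = -1241
Option 2 (A − 21):
  A = 67 − 21 = 46
  C = 113
  V = 196 + 2·46 − 6·113 = -390
  N = 264 + 46 − 3·113 + 3·(-390) = -1199
N: -1241 − (-1199) = -42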